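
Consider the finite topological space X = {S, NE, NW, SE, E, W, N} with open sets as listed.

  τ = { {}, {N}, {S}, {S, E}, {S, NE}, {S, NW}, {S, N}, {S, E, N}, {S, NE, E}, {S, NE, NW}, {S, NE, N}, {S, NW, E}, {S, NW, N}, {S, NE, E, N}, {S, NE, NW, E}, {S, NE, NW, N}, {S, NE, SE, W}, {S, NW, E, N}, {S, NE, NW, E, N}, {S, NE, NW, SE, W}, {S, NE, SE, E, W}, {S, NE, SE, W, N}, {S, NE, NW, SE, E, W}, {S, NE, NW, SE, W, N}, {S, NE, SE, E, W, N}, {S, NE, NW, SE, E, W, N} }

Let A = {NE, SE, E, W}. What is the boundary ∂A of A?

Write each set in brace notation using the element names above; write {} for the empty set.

opens ⊆ A: {}; union → int = {}
complement {S, NW, N}; its interior {S, NW, N}; cl(A) = X∖{S, NW, N} = {NE, SE, E, W}
boundary = {NE, SE, E, W} ∖ {} = {NE, SE, E, W}

{NE, SE, E, W}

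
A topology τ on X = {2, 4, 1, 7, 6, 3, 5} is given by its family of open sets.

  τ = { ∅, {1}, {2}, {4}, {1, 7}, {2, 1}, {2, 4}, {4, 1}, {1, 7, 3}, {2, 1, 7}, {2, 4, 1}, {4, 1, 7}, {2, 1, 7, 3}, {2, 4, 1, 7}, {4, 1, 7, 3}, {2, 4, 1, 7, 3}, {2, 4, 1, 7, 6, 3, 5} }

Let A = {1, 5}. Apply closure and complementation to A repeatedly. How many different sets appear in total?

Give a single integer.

8

closure: X∖int(X∖A) = X∖{2, 4} = {1, 7, 6, 3, 5}
Let k=closure and c=complement:
  1. A     = {1, 5}
  2. kA    = {1, 7, 6, 3, 5}
  3. cA    = {2, 4, 7, 6, 3}
  4. ckA   = {2, 4}
  5. kcA   = {2, 4, 7, 6, 3, 5}
  6. kckA  = {2, 4, 6, 5}
  7. ckcA  = {1}
  8. ckckA = {1, 7, 3}
— saturated at 8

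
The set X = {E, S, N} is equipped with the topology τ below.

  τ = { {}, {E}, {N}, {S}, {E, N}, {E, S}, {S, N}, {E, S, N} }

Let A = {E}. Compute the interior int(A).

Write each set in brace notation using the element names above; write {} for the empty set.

{E}

open subsets of A: {}, {E}; so int(A) = {E}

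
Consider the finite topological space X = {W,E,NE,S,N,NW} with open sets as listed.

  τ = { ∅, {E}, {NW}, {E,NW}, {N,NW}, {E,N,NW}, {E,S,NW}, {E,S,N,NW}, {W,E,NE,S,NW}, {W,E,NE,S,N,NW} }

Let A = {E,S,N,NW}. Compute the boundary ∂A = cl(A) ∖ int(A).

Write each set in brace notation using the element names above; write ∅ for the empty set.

opens ⊆ A: ∅, {NW}, {E}, {E,NW}, {N,NW}, {E,N,NW}, {E,S,NW}, {E,S,N,NW}; union → int = {E,S,N,NW}
complement {W,NE}; its interior ∅; cl(A) = X∖∅ = {W,E,NE,S,N,NW}
boundary = {W,E,NE,S,N,NW} ∖ {E,S,N,NW} = {W,NE}

{W,NE}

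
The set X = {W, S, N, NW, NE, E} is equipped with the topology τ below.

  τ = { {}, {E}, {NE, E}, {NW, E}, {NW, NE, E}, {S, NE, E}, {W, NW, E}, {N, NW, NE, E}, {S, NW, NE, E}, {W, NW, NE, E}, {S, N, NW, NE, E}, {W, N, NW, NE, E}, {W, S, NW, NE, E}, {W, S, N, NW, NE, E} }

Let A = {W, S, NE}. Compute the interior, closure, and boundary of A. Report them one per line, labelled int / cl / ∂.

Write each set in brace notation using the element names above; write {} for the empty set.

open subsets of A: {}; so int(A) = {}
closure: X∖int(X∖A) = X∖{NW, E} = {W, S, N, NE}
∂A = {W, S, N, NE} minus {} = {W, S, N, NE}

int(A) = {}
cl(A)  = {W, S, N, NE}
∂A     = {W, S, N, NE}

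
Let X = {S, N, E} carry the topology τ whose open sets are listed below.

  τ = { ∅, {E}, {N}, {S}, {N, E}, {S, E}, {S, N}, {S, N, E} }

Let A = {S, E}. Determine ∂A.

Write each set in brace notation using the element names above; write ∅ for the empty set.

opens ⊆ A: ∅, {S}, {E}, {S, E}; union → int = {S, E}
complement {N}; its interior {N}; cl(A) = X∖{N} = {S, E}
boundary = {S, E} ∖ {S, E} = ∅

∅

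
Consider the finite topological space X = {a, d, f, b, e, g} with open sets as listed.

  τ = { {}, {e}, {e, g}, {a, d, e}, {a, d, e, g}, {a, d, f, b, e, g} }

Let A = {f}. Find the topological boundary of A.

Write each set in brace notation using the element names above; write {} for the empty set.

{f, b}

open subsets of A: {}; so int(A) = {}
closure: X∖int(X∖A) = X∖{a, d, e, g} = {f, b}
∂A = {f, b} minus {} = {f, b}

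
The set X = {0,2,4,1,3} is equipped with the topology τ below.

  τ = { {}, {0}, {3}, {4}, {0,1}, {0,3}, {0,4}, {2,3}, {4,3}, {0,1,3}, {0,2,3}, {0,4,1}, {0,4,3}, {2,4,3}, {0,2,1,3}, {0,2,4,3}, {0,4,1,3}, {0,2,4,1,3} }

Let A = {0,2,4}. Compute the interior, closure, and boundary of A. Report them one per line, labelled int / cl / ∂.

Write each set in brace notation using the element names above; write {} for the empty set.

U open, U⊆A: {}, {0}, {4}, {0,4}. int(A) = ⋃ = {0,4}
X∖A={1,3}, int(X∖A)={3}, hence cl(A)={0,2,4,1}
∂A: remove int from cl → {2,1}

int(A) = {0,4}
cl(A)  = {0,2,4,1}
∂A     = {2,1}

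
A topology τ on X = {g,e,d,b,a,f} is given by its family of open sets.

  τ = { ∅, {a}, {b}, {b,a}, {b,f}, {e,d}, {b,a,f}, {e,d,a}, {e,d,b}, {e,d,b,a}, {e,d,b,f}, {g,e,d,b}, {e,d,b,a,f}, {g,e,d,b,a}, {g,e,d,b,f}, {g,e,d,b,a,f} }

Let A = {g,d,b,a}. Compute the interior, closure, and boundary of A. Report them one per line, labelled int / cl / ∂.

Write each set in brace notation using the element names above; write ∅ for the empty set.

int(A) = {b,a}
cl(A)  = {g,e,d,b,a,f}
∂A     = {g,e,d,f}

U open, U⊆A: ∅, {b}, {a}, {b,a}. int(A) = ⋃ = {b,a}
X∖A={e,f}, int(X∖A)=∅, hence cl(A)={g,e,d,b,a,f}
∂A: remove int from cl → {g,e,d,f}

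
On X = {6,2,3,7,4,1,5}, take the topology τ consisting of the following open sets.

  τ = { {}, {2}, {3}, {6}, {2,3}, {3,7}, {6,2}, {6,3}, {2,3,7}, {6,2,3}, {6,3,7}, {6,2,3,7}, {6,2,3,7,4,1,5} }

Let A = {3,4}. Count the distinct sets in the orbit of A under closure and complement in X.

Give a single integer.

cl via duality: int({6,2,7,1,5}) = {6,2}, so X∖{6,2} = {3,7,4,1,5}
Write k for closure, c for complement:
  1. A     = {3,4}
  2. kA    = {3,7,4,1,5}
  3. cA    = {6,2,7,1,5}
  4. ckA   = {6,2}
  5. kcA   = {6,2,7,4,1,5}
  6. kckA  = {6,2,4,1,5}
  7. ckcA  = {3}
  8. ckckA = {3,7}
applying k or c yields no new set

8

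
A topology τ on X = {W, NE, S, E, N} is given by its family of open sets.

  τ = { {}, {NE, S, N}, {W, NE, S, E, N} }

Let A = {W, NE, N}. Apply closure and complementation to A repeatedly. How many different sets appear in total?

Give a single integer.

closure: X∖int(X∖A) = X∖{} = {W, NE, S, E, N}
Let k=closure and c=complement:
  1. A     = {W, NE, N}
  2. kA    = {W, NE, S, E, N}
  3. cA    = {S, E}
  4. ckA   = {}
— saturated at 4

4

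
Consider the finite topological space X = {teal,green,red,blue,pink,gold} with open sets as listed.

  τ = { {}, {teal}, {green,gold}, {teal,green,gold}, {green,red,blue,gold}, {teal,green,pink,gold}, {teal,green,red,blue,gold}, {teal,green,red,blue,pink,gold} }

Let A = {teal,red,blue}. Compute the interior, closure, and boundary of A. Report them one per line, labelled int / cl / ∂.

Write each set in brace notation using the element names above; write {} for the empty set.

int(A) = {teal}
cl(A)  = {teal,red,blue,pink}
∂A     = {red,blue,pink}

U open, U⊆A: {}, {teal}. int(A) = ⋃ = {teal}
X∖A={green,pink,gold}, int(X∖A)={green,gold}, hence cl(A)={teal,red,blue,pink}
∂A: remove int from cl → {red,blue,pink}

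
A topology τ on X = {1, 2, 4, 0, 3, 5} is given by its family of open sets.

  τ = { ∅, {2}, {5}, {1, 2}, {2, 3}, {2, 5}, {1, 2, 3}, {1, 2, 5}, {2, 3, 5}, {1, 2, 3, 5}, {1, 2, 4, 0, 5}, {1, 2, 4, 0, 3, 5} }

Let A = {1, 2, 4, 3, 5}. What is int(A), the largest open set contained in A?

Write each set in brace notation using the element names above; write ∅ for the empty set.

{1, 2, 3, 5}

U open, U⊆A: ∅, {2}, {5}, {1, 2}, {2, 3}, {2, 5}, {2, 3, 5}, {1, 2, 3}, {1, 2, 5}, {1, 2, 3, 5}. int(A) = ⋃ = {1, 2, 3, 5}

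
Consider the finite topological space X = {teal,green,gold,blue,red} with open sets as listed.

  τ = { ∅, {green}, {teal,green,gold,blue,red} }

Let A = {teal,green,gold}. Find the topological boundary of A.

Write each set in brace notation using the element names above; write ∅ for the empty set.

{teal,gold,blue,red}

open subsets of A: ∅, {green}; so int(A) = {green}
closure: X∖int(X∖A) = X∖∅ = {teal,green,gold,blue,red}
∂A = {teal,green,gold,blue,red} minus {green} = {teal,gold,blue,red}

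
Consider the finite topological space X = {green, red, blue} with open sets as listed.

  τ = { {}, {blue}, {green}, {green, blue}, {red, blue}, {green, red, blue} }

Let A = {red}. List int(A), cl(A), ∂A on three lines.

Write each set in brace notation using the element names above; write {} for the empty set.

interior: largest open inside A is {} (from {})
cl via duality: int({green, blue}) = {green, blue}, so X∖{green, blue} = {red}
cl∖int = {red}

int(A) = {}
cl(A)  = {red}
∂A     = {red}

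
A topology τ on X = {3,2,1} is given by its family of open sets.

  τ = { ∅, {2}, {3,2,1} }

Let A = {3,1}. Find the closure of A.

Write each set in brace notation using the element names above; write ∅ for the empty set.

cl via duality: int({2}) = {2}, so X∖{2} = {3,1}

{3,1}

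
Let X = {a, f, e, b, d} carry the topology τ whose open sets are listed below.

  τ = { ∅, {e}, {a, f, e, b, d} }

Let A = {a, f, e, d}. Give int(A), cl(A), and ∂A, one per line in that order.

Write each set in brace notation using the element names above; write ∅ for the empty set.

opens ⊆ A: ∅, {e}; union → int = {e}
complement {b}; its interior ∅; cl(A) = X∖∅ = {a, f, e, b, d}
boundary = {a, f, e, b, d} ∖ {e} = {a, f, b, d}

int(A) = {e}
cl(A)  = {a, f, e, b, d}
∂A     = {a, f, b, d}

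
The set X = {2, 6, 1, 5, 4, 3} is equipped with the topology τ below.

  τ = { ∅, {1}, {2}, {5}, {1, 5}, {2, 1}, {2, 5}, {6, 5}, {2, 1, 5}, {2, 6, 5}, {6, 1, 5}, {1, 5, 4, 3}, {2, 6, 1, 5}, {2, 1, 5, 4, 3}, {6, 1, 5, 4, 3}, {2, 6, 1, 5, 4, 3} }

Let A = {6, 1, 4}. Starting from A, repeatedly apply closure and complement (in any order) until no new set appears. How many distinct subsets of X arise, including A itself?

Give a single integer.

8

complement {2, 5, 3}; its interior {2, 5}; cl(A) = X∖{2, 5} = {6, 1, 4, 3}
With k = closure, c = complement:
  1. A     = {6, 1, 4}
  2. kA    = {6, 1, 4, 3}
  3. cA    = {2, 5, 3}
  4. ckA   = {2, 5}
  5. kcA   = {2, 6, 5, 4, 3}
  6. ckcA  = {1}
  7. kckcA = {1, 4, 3}
  8. ckckcA = {2, 6, 5}
k, c of each give nothing new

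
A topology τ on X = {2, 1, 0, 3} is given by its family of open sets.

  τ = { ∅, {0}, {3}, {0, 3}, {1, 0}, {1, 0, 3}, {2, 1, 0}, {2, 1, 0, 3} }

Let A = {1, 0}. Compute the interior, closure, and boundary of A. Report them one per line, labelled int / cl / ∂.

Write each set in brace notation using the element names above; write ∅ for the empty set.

interior: largest open inside A is {1, 0} (from ∅, {0}, {1, 0})
cl via duality: int({2, 3}) = {3}, so X∖{3} = {2, 1, 0}
cl∖int = {2}

int(A) = {1, 0}
cl(A)  = {2, 1, 0}
∂A     = {2}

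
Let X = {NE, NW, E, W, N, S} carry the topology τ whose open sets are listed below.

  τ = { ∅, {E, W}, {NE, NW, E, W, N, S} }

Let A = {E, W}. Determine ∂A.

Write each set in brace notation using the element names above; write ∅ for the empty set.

interior: largest open inside A is {E, W} (from ∅, {E, W})
cl via duality: int({NE, NW, N, S}) = ∅, so X∖∅ = {NE, NW, E, W, N, S}
cl∖int = {NE, NW, N, S}

{NE, NW, N, S}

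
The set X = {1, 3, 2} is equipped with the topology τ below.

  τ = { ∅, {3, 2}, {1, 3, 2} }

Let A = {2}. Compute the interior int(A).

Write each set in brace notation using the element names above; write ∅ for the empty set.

U open, U⊆A: ∅. int(A) = ⋃ = ∅

∅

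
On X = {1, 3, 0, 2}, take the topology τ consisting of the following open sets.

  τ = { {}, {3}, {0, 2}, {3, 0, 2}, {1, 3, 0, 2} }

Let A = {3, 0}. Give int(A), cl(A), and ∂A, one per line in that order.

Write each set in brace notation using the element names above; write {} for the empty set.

int(A) = {3}
cl(A)  = {1, 3, 0, 2}
∂A     = {1, 0, 2}

open subsets of A: {}, {3}; so int(A) = {3}
closure: X∖int(X∖A) = X∖{} = {1, 3, 0, 2}
∂A = {1, 3, 0, 2} minus {3} = {1, 0, 2}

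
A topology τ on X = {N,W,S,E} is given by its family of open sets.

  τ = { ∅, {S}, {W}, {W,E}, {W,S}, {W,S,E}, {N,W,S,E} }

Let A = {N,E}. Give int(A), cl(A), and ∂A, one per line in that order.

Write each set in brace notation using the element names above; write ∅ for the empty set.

interior: largest open inside A is ∅ (from ∅)
cl via duality: int({W,S}) = {W,S}, so X∖{W,S} = {N,E}
cl∖int = {N,E}

int(A) = ∅
cl(A)  = {N,E}
∂A     = {N,E}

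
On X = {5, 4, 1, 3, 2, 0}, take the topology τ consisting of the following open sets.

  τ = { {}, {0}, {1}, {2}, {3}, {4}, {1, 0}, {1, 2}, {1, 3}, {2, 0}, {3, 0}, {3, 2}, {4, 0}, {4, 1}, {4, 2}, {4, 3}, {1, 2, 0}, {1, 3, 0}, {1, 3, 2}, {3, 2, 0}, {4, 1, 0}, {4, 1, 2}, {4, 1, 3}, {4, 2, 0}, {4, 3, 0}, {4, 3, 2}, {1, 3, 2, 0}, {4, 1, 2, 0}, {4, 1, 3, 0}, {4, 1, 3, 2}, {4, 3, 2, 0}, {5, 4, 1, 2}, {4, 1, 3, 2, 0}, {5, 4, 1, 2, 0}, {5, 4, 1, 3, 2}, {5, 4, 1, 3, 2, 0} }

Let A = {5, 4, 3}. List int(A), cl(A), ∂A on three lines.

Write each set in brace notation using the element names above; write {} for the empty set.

open subsets of A: {}, {4}, {3}, {4, 3}; so int(A) = {4, 3}
closure: X∖int(X∖A) = X∖{1, 2, 0} = {5, 4, 3}
∂A = {5, 4, 3} minus {4, 3} = {5}

int(A) = {4, 3}
cl(A)  = {5, 4, 3}
∂A     = {5}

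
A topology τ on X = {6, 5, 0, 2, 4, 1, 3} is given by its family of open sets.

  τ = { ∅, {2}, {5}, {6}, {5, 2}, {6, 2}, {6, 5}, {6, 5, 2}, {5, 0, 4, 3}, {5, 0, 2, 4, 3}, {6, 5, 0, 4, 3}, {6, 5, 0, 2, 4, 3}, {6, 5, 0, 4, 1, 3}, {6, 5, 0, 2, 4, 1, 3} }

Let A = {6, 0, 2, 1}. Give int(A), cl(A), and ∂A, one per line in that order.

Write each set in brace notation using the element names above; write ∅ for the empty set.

int(A) = {6, 2}
cl(A)  = {6, 0, 2, 4, 1, 3}
∂A     = {0, 4, 1, 3}

U open, U⊆A: ∅, {2}, {6}, {6, 2}. int(A) = ⋃ = {6, 2}
X∖A={5, 4, 3}, int(X∖A)={5}, hence cl(A)={6, 0, 2, 4, 1, 3}
∂A: remove int from cl → {0, 4, 1, 3}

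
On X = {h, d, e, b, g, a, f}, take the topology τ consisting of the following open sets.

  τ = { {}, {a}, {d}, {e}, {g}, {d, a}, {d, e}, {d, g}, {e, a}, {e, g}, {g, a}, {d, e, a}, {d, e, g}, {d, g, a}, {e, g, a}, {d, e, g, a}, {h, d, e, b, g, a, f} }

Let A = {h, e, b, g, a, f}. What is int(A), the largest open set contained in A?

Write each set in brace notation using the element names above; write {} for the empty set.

{e, g, a}

opens ⊆ A: {}, {a}, {e}, {g}, {e, g}, {e, a}, {g, a}, {e, g, a}; union → int = {e, g, a}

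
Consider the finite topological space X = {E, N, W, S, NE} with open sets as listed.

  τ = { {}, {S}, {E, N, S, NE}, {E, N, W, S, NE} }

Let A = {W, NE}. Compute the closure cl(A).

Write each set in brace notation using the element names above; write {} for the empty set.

{E, N, W, NE}

closure: X∖int(X∖A) = X∖{S} = {E, N, W, NE}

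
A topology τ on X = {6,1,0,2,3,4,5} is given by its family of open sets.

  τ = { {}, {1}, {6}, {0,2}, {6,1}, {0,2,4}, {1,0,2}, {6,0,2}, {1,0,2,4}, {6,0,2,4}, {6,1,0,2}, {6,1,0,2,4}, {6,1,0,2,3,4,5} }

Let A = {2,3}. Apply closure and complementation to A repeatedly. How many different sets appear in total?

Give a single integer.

8

cl via duality: int({6,1,0,4,5}) = {6,1}, so X∖{6,1} = {0,2,3,4,5}
Write k for closure, c for complement:
  1. A     = {2,3}
  2. kA    = {0,2,3,4,5}
  3. cA    = {6,1,0,4,5}
  4. ckA   = {6,1}
  5. kcA   = {6,1,0,2,3,4,5}
  6. kckA  = {6,1,3,5}
  7. ckcA  = {}
  8. ckckA = {0,2,4}
applying k or c yields no new set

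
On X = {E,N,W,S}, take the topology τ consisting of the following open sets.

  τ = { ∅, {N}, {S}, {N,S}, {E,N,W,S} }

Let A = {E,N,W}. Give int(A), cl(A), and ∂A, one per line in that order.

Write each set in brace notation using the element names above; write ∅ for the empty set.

interior: largest open inside A is {N} (from ∅, {N})
cl via duality: int({S}) = {S}, so X∖{S} = {E,N,W}
cl∖int = {E,W}

int(A) = {N}
cl(A)  = {E,N,W}
∂A     = {E,W}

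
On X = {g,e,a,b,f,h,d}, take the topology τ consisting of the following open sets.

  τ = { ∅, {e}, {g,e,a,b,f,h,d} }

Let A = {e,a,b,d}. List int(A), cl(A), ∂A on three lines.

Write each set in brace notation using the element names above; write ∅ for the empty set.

opens ⊆ A: ∅, {e}; union → int = {e}
complement {g,f,h}; its interior ∅; cl(A) = X∖∅ = {g,e,a,b,f,h,d}
boundary = {g,e,a,b,f,h,d} ∖ {e} = {g,a,b,f,h,d}

int(A) = {e}
cl(A)  = {g,e,a,b,f,h,d}
∂A     = {g,a,b,f,h,d}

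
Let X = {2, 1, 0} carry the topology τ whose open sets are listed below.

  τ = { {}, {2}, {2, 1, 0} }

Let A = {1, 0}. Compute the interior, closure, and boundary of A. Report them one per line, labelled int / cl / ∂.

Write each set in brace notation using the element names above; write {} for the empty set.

int(A) = {}
cl(A)  = {1, 0}
∂A     = {1, 0}

interior: largest open inside A is {} (from {})
cl via duality: int({2}) = {2}, so X∖{2} = {1, 0}
cl∖int = {1, 0}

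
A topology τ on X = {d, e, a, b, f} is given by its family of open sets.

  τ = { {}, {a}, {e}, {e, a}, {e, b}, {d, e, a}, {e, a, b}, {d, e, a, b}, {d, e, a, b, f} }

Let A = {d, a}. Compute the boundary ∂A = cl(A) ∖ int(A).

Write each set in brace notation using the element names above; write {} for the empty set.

{d, f}

U open, U⊆A: {}, {a}. int(A) = ⋃ = {a}
X∖A={e, b, f}, int(X∖A)={e, b}, hence cl(A)={d, a, f}
∂A: remove int from cl → {d, f}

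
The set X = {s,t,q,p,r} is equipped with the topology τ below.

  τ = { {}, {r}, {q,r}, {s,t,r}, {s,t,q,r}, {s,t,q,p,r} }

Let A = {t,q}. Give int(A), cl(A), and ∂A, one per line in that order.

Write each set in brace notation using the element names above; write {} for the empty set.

int(A) = {}
cl(A)  = {s,t,q,p}
∂A     = {s,t,q,p}

U open, U⊆A: {}. int(A) = ⋃ = {}
X∖A={s,p,r}, int(X∖A)={r}, hence cl(A)={s,t,q,p}
∂A: remove int from cl → {s,t,q,p}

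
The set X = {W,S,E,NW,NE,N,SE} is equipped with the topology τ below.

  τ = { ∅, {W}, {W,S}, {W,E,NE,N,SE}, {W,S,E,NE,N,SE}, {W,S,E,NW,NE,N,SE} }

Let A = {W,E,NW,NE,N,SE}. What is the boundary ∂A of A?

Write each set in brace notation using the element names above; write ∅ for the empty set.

U open, U⊆A: ∅, {W}, {W,E,NE,N,SE}. int(A) = ⋃ = {W,E,NE,N,SE}
X∖A={S}, int(X∖A)=∅, hence cl(A)={W,S,E,NW,NE,N,SE}
∂A: remove int from cl → {S,NW}

{S,NW}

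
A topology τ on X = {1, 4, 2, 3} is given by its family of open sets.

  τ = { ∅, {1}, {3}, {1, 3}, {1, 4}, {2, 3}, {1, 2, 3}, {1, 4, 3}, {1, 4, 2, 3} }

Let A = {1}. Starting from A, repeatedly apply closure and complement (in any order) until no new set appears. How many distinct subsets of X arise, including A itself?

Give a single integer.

4

complement {4, 2, 3}; its interior {2, 3}; cl(A) = X∖{2, 3} = {1, 4}
With k = closure, c = complement:
  1. A     = {1}
  2. kA    = {1, 4}
  3. cA    = {4, 2, 3}
  4. ckA   = {2, 3}
k, c of each give nothing new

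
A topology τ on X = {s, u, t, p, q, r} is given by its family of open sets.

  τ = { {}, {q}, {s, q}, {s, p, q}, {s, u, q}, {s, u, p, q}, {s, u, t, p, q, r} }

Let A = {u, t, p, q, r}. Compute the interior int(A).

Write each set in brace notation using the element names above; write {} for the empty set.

opens ⊆ A: {}, {q}; union → int = {q}

{q}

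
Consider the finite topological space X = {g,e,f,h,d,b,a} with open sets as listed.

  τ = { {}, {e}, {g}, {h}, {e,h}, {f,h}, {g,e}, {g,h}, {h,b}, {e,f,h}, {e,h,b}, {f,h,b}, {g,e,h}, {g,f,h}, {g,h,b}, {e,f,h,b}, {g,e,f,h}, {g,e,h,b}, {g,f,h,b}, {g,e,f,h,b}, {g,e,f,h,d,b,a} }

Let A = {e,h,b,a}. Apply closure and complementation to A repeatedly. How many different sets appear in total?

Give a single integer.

closure: X∖int(X∖A) = X∖{g} = {e,f,h,d,b,a}
Let k=closure and c=complement:
  1. A     = {e,h,b,a}
  2. kA    = {e,f,h,d,b,a}
  3. cA    = {g,f,d}
  4. ckA   = {g}
  5. kcA   = {g,f,d,a}
  6. kckA  = {g,d,a}
  7. ckcA  = {e,h,b}
  8. ckckA = {e,f,h,b}
— saturated at 8

8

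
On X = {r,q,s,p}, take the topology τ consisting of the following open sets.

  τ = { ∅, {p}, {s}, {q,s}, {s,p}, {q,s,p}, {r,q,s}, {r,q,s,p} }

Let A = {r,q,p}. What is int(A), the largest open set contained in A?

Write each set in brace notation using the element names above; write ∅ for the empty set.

open subsets of A: ∅, {p}; so int(A) = {p}

{p}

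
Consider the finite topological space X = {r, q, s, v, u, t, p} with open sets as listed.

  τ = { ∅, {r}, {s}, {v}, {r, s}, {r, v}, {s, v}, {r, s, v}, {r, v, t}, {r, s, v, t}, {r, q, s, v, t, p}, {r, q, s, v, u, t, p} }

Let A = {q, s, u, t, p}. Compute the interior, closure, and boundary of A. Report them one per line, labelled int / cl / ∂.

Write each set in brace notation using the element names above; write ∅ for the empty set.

int(A) = {s}
cl(A)  = {q, s, u, t, p}
∂A     = {q, u, t, p}

U open, U⊆A: ∅, {s}. int(A) = ⋃ = {s}
X∖A={r, v}, int(X∖A)={r, v}, hence cl(A)={q, s, u, t, p}
∂A: remove int from cl → {q, u, t, p}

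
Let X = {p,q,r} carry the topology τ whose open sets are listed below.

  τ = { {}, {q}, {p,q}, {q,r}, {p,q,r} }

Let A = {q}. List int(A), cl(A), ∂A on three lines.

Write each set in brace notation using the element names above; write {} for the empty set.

int(A) = {q}
cl(A)  = {p,q,r}
∂A     = {p,r}

interior: largest open inside A is {q} (from {}, {q})
cl via duality: int({p,r}) = {}, so X∖{} = {p,q,r}
cl∖int = {p,r}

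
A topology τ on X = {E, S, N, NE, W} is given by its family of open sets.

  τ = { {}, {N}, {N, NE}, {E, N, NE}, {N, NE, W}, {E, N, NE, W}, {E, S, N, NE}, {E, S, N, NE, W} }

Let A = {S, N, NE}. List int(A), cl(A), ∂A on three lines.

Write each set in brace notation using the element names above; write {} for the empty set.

int(A) = {N, NE}
cl(A)  = {E, S, N, NE, W}
∂A     = {E, S, W}

interior: largest open inside A is {N, NE} (from {}, {N}, {N, NE})
cl via duality: int({E, W}) = {}, so X∖{} = {E, S, N, NE, W}
cl∖int = {E, S, W}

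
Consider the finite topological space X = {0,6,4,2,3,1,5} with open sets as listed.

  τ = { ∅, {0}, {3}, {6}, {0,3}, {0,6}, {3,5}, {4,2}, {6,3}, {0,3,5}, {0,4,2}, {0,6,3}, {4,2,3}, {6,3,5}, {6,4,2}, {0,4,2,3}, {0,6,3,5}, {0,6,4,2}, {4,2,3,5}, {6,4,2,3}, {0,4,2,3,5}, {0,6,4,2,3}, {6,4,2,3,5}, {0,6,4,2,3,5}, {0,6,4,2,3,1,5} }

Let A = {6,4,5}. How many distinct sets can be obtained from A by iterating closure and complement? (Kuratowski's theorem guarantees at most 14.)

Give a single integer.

cl via duality: int({0,2,3,1}) = {0,3}, so X∖{0,3} = {6,4,2,1,5}
Write k for closure, c for complement:
  1. A     = {6,4,5}
  2. kA    = {6,4,2,1,5}
  3. cA    = {0,2,3,1}
  4. ckA   = {0,3}
  5. kcA   = {0,4,2,3,1,5}
  6. kckA  = {0,3,1,5}
  7. ckcA  = {6}
  8. ckckA = {6,4,2}
  9. kckcA = {6,1}
  10. kckckA = {6,4,2,1}
  11. ckckcA = {0,4,2,3,5}
  12. ckckckA = {0,3,5}
applying k or c yields no new set

12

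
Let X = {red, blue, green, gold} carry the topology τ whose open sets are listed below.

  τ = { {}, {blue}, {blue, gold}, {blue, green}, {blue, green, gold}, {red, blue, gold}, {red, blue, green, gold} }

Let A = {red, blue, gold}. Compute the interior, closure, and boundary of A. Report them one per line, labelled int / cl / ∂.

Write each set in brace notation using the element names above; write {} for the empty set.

int(A) = {red, blue, gold}
cl(A)  = {red, blue, green, gold}
∂A     = {green}

opens ⊆ A: {}, {blue}, {blue, gold}, {red, blue, gold}; union → int = {red, blue, gold}
complement {green}; its interior {}; cl(A) = X∖{} = {red, blue, green, gold}
boundary = {red, blue, green, gold} ∖ {red, blue, gold} = {green}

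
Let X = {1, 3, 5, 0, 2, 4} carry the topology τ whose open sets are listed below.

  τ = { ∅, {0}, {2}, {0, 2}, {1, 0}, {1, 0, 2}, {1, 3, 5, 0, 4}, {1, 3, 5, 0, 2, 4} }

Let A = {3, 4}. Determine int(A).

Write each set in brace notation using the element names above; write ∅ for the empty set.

∅

opens ⊆ A: ∅; union → int = ∅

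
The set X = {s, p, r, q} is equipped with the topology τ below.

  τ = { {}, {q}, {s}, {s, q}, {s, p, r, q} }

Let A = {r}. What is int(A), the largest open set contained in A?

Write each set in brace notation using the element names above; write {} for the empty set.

opens ⊆ A: {}; union → int = {}

{}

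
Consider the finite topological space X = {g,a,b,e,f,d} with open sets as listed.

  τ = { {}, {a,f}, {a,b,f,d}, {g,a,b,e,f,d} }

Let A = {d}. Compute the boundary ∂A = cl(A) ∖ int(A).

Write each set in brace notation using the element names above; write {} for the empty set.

opens ⊆ A: {}; union → int = {}
complement {g,a,b,e,f}; its interior {a,f}; cl(A) = X∖{a,f} = {g,b,e,d}
boundary = {g,b,e,d} ∖ {} = {g,b,e,d}

{g,b,e,d}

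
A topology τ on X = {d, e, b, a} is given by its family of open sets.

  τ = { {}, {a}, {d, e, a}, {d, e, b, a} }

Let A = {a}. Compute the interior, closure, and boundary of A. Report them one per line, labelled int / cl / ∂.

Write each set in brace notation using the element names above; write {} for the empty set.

int(A) = {a}
cl(A)  = {d, e, b, a}
∂A     = {d, e, b}

U open, U⊆A: {}, {a}. int(A) = ⋃ = {a}
X∖A={d, e, b}, int(X∖A)={}, hence cl(A)={d, e, b, a}
∂A: remove int from cl → {d, e, b}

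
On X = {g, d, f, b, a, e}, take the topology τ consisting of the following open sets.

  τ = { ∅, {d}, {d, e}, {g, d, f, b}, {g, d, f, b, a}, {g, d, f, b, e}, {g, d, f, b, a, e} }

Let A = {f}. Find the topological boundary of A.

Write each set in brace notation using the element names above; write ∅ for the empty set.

{g, f, b, a}

interior: largest open inside A is ∅ (from ∅)
cl via duality: int({g, d, b, a, e}) = {d, e}, so X∖{d, e} = {g, f, b, a}
cl∖int = {g, f, b, a}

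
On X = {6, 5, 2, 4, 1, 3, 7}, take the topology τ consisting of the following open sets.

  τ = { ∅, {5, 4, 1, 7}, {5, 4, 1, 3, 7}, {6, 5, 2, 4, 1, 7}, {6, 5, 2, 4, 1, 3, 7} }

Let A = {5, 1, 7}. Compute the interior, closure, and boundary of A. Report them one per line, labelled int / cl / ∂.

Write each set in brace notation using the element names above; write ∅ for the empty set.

opens ⊆ A: ∅; union → int = ∅
complement {6, 2, 4, 3}; its interior ∅; cl(A) = X∖∅ = {6, 5, 2, 4, 1, 3, 7}
boundary = {6, 5, 2, 4, 1, 3, 7} ∖ ∅ = {6, 5, 2, 4, 1, 3, 7}

int(A) = ∅
cl(A)  = {6, 5, 2, 4, 1, 3, 7}
∂A     = {6, 5, 2, 4, 1, 3, 7}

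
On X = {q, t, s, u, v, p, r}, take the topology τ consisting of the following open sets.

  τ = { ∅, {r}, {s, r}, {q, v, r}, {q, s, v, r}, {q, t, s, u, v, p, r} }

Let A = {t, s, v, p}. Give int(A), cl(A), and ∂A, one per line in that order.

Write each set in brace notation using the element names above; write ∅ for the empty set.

int(A) = ∅
cl(A)  = {q, t, s, u, v, p}
∂A     = {q, t, s, u, v, p}

interior: largest open inside A is ∅ (from ∅)
cl via duality: int({q, u, r}) = {r}, so X∖{r} = {q, t, s, u, v, p}
cl∖int = {q, t, s, u, v, p}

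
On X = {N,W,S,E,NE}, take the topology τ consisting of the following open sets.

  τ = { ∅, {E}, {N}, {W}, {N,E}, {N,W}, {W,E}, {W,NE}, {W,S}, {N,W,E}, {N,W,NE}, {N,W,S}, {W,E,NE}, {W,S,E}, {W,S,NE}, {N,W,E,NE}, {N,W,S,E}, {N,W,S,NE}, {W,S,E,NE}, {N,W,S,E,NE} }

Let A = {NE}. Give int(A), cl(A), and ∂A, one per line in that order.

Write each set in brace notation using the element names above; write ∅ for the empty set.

interior: largest open inside A is ∅ (from ∅)
cl via duality: int({N,W,S,E}) = {N,W,S,E}, so X∖{N,W,S,E} = {NE}
cl∖int = {NE}

int(A) = ∅
cl(A)  = {NE}
∂A     = {NE}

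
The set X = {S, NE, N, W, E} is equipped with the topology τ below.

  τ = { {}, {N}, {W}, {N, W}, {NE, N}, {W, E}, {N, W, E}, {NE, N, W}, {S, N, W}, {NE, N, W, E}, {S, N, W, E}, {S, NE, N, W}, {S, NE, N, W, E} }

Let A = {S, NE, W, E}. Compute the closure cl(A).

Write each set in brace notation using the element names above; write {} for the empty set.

{S, NE, W, E}

complement {N}; its interior {N}; cl(A) = X∖{N} = {S, NE, W, E}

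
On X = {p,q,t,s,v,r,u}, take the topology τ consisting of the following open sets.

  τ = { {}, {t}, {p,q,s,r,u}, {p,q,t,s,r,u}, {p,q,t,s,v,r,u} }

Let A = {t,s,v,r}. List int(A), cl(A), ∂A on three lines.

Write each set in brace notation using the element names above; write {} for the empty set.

interior: largest open inside A is {t} (from {}, {t})
cl via duality: int({p,q,u}) = {}, so X∖{} = {p,q,t,s,v,r,u}
cl∖int = {p,q,s,v,r,u}

int(A) = {t}
cl(A)  = {p,q,t,s,v,r,u}
∂A     = {p,q,s,v,r,u}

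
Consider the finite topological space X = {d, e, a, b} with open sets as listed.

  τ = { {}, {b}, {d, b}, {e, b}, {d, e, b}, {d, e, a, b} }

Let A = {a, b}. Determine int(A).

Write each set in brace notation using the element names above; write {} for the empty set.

opens ⊆ A: {}, {b}; union → int = {b}

{b}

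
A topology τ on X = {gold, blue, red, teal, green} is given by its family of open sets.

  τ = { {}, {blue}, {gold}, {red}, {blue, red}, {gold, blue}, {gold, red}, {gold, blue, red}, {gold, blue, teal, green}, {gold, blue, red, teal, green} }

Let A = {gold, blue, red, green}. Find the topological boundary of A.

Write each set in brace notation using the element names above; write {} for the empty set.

{teal, green}

U open, U⊆A: {}, {red}, {gold}, {blue}, {gold, blue}, {gold, red}, {blue, red}, {gold, blue, red}. int(A) = ⋃ = {gold, blue, red}
X∖A={teal}, int(X∖A)={}, hence cl(A)={gold, blue, red, teal, green}
∂A: remove int from cl → {teal, green}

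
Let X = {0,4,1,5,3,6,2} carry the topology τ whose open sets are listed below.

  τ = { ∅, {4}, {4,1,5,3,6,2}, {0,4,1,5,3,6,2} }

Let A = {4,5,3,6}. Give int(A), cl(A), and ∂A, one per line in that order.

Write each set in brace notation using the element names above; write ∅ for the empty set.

interior: largest open inside A is {4} (from ∅, {4})
cl via duality: int({0,1,2}) = ∅, so X∖∅ = {0,4,1,5,3,6,2}
cl∖int = {0,1,5,3,6,2}

int(A) = {4}
cl(A)  = {0,4,1,5,3,6,2}
∂A     = {0,1,5,3,6,2}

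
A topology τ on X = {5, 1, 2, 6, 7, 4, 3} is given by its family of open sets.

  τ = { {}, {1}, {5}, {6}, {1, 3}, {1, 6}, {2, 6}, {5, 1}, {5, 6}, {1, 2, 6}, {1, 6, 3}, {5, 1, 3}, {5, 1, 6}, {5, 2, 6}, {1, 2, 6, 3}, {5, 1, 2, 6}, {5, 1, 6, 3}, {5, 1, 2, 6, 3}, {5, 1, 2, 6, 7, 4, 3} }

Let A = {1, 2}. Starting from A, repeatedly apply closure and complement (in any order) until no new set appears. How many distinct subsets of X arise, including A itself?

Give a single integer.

10

cl via duality: int({5, 6, 7, 4, 3}) = {5, 6}, so X∖{5, 6} = {1, 2, 7, 4, 3}
Write k for closure, c for complement:
  1. A     = {1, 2}
  2. kA    = {1, 2, 7, 4, 3}
  3. cA    = {5, 6, 7, 4, 3}
  4. ckA   = {5, 6}
  5. kcA   = {5, 2, 6, 7, 4, 3}
  6. kckA  = {5, 2, 6, 7, 4}
  7. ckcA  = {1}
  8. ckckA = {1, 3}
  9. kckcA = {1, 7, 4, 3}
  10. ckckcA = {5, 2, 6}
applying k or c yields no new set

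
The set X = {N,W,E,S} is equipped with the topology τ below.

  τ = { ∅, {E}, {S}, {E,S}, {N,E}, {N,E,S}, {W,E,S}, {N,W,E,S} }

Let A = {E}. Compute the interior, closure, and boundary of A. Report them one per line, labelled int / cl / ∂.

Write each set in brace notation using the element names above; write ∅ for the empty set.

U open, U⊆A: ∅, {E}. int(A) = ⋃ = {E}
X∖A={N,W,S}, int(X∖A)={S}, hence cl(A)={N,W,E}
∂A: remove int from cl → {N,W}

int(A) = {E}
cl(A)  = {N,W,E}
∂A     = {N,W}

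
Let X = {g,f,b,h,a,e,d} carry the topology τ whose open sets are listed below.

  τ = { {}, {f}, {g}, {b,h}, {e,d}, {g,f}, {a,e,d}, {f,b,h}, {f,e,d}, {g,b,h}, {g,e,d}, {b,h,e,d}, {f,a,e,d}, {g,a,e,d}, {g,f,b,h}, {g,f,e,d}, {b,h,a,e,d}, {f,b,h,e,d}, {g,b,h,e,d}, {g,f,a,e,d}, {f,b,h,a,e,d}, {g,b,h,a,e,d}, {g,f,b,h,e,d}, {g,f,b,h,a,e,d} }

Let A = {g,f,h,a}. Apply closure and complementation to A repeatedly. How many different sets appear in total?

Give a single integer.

8

closure: X∖int(X∖A) = X∖{e,d} = {g,f,b,h,a}
Let k=closure and c=complement:
  1. A     = {g,f,h,a}
  2. kA    = {g,f,b,h,a}
  3. cA    = {b,e,d}
  4. ckA   = {e,d}
  5. kcA   = {b,h,a,e,d}
  6. kckA  = {a,e,d}
  7. ckcA  = {g,f}
  8. ckckA = {g,f,b,h}
— saturated at 8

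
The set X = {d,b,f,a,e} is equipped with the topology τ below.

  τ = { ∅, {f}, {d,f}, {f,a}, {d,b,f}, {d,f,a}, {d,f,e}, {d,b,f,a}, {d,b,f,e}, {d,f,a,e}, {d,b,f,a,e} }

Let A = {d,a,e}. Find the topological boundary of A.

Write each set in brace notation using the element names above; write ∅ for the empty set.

{d,b,a,e}

open subsets of A: ∅; so int(A) = ∅
closure: X∖int(X∖A) = X∖{f} = {d,b,a,e}
∂A = {d,b,a,e} minus ∅ = {d,b,a,e}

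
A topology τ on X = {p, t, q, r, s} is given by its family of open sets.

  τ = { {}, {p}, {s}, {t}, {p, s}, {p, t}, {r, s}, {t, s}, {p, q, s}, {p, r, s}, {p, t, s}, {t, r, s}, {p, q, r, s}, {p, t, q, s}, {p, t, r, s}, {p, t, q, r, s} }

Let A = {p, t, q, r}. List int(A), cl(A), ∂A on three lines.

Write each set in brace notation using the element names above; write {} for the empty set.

int(A) = {p, t}
cl(A)  = {p, t, q, r}
∂A     = {q, r}

interior: largest open inside A is {p, t} (from {}, {t}, {p}, {p, t})
cl via duality: int({s}) = {s}, so X∖{s} = {p, t, q, r}
cl∖int = {q, r}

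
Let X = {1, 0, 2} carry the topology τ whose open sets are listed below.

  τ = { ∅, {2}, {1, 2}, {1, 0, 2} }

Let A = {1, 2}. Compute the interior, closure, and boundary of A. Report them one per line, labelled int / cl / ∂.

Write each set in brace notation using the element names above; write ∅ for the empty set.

int(A) = {1, 2}
cl(A)  = {1, 0, 2}
∂A     = {0}

interior: largest open inside A is {1, 2} (from ∅, {2}, {1, 2})
cl via duality: int({0}) = ∅, so X∖∅ = {1, 0, 2}
cl∖int = {0}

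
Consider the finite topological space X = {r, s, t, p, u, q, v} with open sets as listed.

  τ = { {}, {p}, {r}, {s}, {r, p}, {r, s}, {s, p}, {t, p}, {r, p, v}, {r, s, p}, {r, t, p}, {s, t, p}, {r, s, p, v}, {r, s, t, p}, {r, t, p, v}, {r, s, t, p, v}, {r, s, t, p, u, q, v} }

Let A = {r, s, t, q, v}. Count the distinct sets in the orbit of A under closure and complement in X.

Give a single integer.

cl via duality: int({p, u}) = {p}, so X∖{p} = {r, s, t, u, q, v}
Write k for closure, c for complement:
  1. A     = {r, s, t, q, v}
  2. kA    = {r, s, t, u, q, v}
  3. cA    = {p, u}
  4. ckA   = {p}
  5. kcA   = {t, p, u, q, v}
  6. ckcA  = {r, s}
  7. kckcA = {r, s, u, q, v}
  8. ckckcA = {t, p}
applying k or c yields no new set

8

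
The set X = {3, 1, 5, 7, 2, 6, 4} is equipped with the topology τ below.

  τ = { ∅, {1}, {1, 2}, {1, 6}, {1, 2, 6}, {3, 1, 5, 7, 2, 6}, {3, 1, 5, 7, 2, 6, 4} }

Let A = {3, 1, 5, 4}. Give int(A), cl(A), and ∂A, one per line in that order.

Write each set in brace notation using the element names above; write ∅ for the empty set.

int(A) = {1}
cl(A)  = {3, 1, 5, 7, 2, 6, 4}
∂A     = {3, 5, 7, 2, 6, 4}

interior: largest open inside A is {1} (from ∅, {1})
cl via duality: int({7, 2, 6}) = ∅, so X∖∅ = {3, 1, 5, 7, 2, 6, 4}
cl∖int = {3, 5, 7, 2, 6, 4}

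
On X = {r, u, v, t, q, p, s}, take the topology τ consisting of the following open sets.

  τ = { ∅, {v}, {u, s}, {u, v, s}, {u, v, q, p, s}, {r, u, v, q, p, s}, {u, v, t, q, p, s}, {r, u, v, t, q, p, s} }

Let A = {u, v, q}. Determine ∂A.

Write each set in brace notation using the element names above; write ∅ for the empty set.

{r, u, t, q, p, s}

U open, U⊆A: ∅, {v}. int(A) = ⋃ = {v}
X∖A={r, t, p, s}, int(X∖A)=∅, hence cl(A)={r, u, v, t, q, p, s}
∂A: remove int from cl → {r, u, t, q, p, s}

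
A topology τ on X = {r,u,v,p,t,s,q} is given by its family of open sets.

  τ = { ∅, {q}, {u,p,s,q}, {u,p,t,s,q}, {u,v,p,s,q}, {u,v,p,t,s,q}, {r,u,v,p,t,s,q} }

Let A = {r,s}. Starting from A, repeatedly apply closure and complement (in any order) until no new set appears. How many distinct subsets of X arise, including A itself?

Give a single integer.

closure: X∖int(X∖A) = X∖{q} = {r,u,v,p,t,s}
Let k=closure and c=complement:
  1. A     = {r,s}
  2. kA    = {r,u,v,p,t,s}
  3. cA    = {u,v,p,t,q}
  4. ckA   = {q}
  5. kcA   = {r,u,v,p,t,s,q}
  6. ckcA  = ∅
— saturated at 6

6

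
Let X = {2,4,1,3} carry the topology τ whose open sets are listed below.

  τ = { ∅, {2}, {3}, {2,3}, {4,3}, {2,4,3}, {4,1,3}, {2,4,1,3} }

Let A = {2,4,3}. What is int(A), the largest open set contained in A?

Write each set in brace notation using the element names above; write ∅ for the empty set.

opens ⊆ A: ∅, {2}, {3}, {4,3}, {2,3}, {2,4,3}; union → int = {2,4,3}

{2,4,3}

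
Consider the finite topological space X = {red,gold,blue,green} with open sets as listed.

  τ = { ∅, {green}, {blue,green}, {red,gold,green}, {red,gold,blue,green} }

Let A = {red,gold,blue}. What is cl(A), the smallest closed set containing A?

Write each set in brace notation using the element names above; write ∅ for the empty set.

closure: X∖int(X∖A) = X∖{green} = {red,gold,blue}

{red,gold,blue}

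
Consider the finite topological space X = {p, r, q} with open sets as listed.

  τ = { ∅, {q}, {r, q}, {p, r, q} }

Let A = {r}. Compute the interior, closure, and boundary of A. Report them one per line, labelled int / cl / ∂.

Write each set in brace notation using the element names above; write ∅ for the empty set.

int(A) = ∅
cl(A)  = {p, r}
∂A     = {p, r}

U open, U⊆A: ∅. int(A) = ⋃ = ∅
X∖A={p, q}, int(X∖A)={q}, hence cl(A)={p, r}
∂A: remove int from cl → {p, r}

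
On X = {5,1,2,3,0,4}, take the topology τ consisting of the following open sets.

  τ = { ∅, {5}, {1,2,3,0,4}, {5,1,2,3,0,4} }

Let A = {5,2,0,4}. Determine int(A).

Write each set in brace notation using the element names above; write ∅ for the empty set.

opens ⊆ A: ∅, {5}; union → int = {5}

{5}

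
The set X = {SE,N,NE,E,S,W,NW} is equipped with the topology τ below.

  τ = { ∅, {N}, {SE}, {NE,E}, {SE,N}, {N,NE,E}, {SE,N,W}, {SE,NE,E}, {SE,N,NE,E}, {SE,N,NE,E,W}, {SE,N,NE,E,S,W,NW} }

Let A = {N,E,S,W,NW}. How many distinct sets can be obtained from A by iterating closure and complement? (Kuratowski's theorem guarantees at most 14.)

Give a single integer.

10

complement {SE,NE}; its interior {SE}; cl(A) = X∖{SE} = {N,NE,E,S,W,NW}
With k = closure, c = complement:
  1. A     = {N,E,S,W,NW}
  2. kA    = {N,NE,E,S,W,NW}
  3. cA    = {SE,NE}
  4. ckA   = {SE}
  5. kcA   = {SE,NE,E,S,W,NW}
  6. kckA  = {SE,S,W,NW}
  7. ckcA  = {N}
  8. ckckA = {N,NE,E}
  9. kckcA = {N,S,W,NW}
  10. ckckcA = {SE,NE,E}
k, c of each give nothing new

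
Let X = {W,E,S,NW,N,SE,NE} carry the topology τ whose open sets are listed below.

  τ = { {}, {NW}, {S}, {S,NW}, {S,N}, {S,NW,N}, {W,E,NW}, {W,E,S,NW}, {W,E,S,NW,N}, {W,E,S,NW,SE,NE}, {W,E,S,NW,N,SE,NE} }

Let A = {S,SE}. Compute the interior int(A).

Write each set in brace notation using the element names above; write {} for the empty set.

U open, U⊆A: {}, {S}. int(A) = ⋃ = {S}

{S}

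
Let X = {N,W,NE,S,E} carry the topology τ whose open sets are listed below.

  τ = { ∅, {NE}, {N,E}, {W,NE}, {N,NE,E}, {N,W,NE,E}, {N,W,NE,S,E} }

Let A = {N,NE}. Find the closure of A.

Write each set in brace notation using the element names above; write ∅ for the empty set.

X∖A={W,S,E}, int(X∖A)=∅, hence cl(A)={N,W,NE,S,E}

{N,W,NE,S,E}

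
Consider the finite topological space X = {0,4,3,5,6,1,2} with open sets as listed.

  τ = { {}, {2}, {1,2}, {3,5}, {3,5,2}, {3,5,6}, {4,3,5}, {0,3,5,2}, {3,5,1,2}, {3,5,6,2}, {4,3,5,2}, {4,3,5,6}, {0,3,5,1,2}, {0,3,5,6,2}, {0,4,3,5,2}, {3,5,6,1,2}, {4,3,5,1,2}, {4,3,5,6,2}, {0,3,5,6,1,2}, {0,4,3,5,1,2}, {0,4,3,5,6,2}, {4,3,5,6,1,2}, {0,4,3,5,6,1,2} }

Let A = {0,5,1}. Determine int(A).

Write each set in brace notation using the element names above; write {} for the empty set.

opens ⊆ A: {}; union → int = {}

{}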